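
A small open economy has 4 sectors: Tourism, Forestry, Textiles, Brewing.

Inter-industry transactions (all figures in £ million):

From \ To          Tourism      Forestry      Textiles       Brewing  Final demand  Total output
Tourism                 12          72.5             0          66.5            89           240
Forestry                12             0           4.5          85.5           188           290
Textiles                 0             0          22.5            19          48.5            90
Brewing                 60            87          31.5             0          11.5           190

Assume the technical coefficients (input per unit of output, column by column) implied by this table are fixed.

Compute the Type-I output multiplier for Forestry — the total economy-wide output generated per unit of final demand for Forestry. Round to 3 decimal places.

Technical coefficients a_ij = z_ij / X_j:
  a_11 = 12/240 = 0.05, a_21 = 12/240 = 0.05, a_31 = 0/240 = 0.00, a_41 = 60/240 = 0.25
  a_12 = 72.5/290 = 0.25, a_22 = 0/290 = 0.00, a_32 = 0/290 = 0.00, a_42 = 87/290 = 0.30
  a_13 = 0/90 = 0.00, a_23 = 4.5/90 = 0.05, a_33 = 22.5/90 = 0.25, a_43 = 31.5/90 = 0.35
  a_14 = 66.5/190 = 0.35, a_24 = 85.5/190 = 0.45, a_34 = 19/190 = 0.10, a_44 = 0/190 = 0.00
I − A =
  [   0.95    -0.25     0.00    -0.35]
  [  -0.05     1.00    -0.05    -0.45]
  [   0.00     0.00     0.75    -0.10]
  [  -0.25    -0.30    -0.35     1.00]
Compute the cofactors C_ij = (−1)^(i+j)·(3×3 minor ij) of I−A; the adjugate is their transpose:
adj(I−A) = Cᵀ =
  [ 0.612250   0.257500   0.179625   0.348125]
  [ 0.121375   0.613625   0.198875   0.338500]
  [ 0.026500   0.034750   0.688375   0.093750]
  [ 0.198750   0.260625   0.345500   0.703125]
det(I−A) = Σ_j (I−A)_1j·C_1j = (0.95)(0.612250) + (-0.25)(0.121375) + (0.00)(0.026500) + (-0.35)(0.198750) = 0.48173125
(I − A)⁻¹ = adj(I−A) / det(I−A) ≈
  [   1.2709     0.5345     0.3729     0.7227]
  [   0.2520     1.2738     0.4128     0.7027]
  [   0.0550     0.0721     1.4290     0.1946]
  [   0.4126     0.5410     0.7172     1.4596]
The output multiplier for sector j is the column-j sum of the Leontief inverse (I − A)⁻¹ = adj(I−A) / det(I−A).
Column 2 of adj(I−A): (0.257500, 0.613625, 0.034750, 0.260625); det(I−A) = 0.48173125.
m_2 = (0.257500 + 0.613625 + 0.034750 + 0.260625) / 0.48173125 = 1.1665 / 0.48173125 ≈ 2.421.

m_2 = 2.421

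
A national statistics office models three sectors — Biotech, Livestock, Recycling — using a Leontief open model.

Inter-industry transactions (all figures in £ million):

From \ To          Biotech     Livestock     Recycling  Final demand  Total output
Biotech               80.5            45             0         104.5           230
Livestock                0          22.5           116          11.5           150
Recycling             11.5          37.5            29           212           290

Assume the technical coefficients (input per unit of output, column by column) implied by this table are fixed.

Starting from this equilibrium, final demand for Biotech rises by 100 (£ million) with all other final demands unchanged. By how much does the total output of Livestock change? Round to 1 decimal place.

Technical coefficients a_ij = z_ij / X_j:
  a_BB = 80.5/230 = 0.35, a_LB = 0/230 = 0.00, a_RB = 11.5/230 = 0.05
  a_BL = 45/150 = 0.30, a_LL = 22.5/150 = 0.15, a_RL = 37.5/150 = 0.25
  a_BR = 0/290 = 0.00, a_LR = 116/290 = 0.40, a_RR = 29/290 = 0.10
I − A =
  [   0.65    -0.30     0.00]
  [   0.00     0.85    -0.40]
  [  -0.05    -0.25     0.90]
Cofactors of I−A, C_ij = (−1)^(i+j)·(minor ij) (rows/columns in the sector order above):
  C_11 = (0.85)(0.90) − (-0.40)(-0.25) = 0.6650
  C_12 = −[(0.00)(0.90) − (-0.40)(-0.05)] = 0.0200
  C_13 = (0.00)(-0.25) − (0.85)(-0.05) = 0.0425
  C_21 = −[(-0.30)(0.90) − (0.00)(-0.25)] = 0.2700
  C_22 = (0.65)(0.90) − (0.00)(-0.05) = 0.5850
  C_23 = −[(0.65)(-0.25) − (-0.30)(-0.05)] = 0.1775
  C_31 = (-0.30)(-0.40) − (0.00)(0.85) = 0.1200
  C_32 = −[(0.65)(-0.40) − (0.00)(0.00)] = 0.2600
  C_33 = (0.65)(0.85) − (-0.30)(0.00) = 0.5525
det(I−A) = Σ_j (I−A)_1j·C_1j = (0.65)(0.6650) + (-0.30)(0.0200) + (0.00)(0.0425) = 0.42625
adj(I−A) = Cᵀ =
  [ 0.6650   0.2700   0.1200]
  [ 0.0200   0.5850   0.2600]
  [ 0.0425   0.1775   0.5525]
(I − A)⁻¹ = adj(I−A) / det(I−A) ≈
  [   1.5601     0.6334     0.2815]
  [   0.0469     1.3724     0.6100]
  [   0.0997     0.4164     1.2962]
Δx = (I − A)⁻¹ Δd with Δd having +100 in the Biotech component and 0 elsewhere.
So Δx_L = L_LB · (+100), where L_LB = adj(I−A)_LB / det(I−A) = 0.0200 / 0.42625.
Δx_L = 0.0200 × (+100) / 0.42625 = 2.00 / 0.42625 ≈ 4.7.

Δx_L = 4.7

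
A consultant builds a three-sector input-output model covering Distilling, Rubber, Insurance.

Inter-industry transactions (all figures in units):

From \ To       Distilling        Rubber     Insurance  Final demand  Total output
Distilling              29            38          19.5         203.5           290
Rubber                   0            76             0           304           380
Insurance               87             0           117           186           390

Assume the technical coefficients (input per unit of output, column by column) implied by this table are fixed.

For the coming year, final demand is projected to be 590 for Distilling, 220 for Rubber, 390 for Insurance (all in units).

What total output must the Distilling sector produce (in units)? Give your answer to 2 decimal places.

Technical coefficients a_ij = z_ij / X_j:
  a_11 = 29/290 = 0.10, a_21 = 0/290 = 0.00, a_31 = 87/290 = 0.30
  a_12 = 38/380 = 0.10, a_22 = 76/380 = 0.20, a_32 = 0/380 = 0.00
  a_13 = 19.5/390 = 0.05, a_23 = 0/390 = 0.00, a_33 = 117/390 = 0.30
I − A =
  [   0.90    -0.10    -0.05]
  [   0.00     0.80     0.00]
  [  -0.30     0.00     0.70]
Cofactors of I−A, C_ij = (−1)^(i+j)·(minor ij) (rows/columns in the sector order above):
  C_11 = (0.80)(0.70) − (0.00)(0.00) = 0.5600
  C_12 = −[(0.00)(0.70) − (0.00)(-0.30)] = 0.0000
  C_13 = (0.00)(0.00) − (0.80)(-0.30) = 0.2400
  C_21 = −[(-0.10)(0.70) − (-0.05)(0.00)] = 0.0700
  C_22 = (0.90)(0.70) − (-0.05)(-0.30) = 0.6150
  C_23 = −[(0.90)(0.00) − (-0.10)(-0.30)] = 0.0300
  C_31 = (-0.10)(0.00) − (-0.05)(0.80) = 0.0400
  C_32 = −[(0.90)(0.00) − (-0.05)(0.00)] = 0.0000
  C_33 = (0.90)(0.80) − (-0.10)(0.00) = 0.7200
det(I−A) = Σ_j (I−A)_1j·C_1j = (0.90)(0.5600) + (-0.10)(0.0000) + (-0.05)(0.2400) = 0.4920
adj(I−A) = Cᵀ =
  [ 0.5600   0.0700   0.0400]
  [ 0.0000   0.6150   0.0000]
  [ 0.2400   0.0300   0.7200]
(I − A)⁻¹ = adj(I−A) / det(I−A) ≈
  [   1.1382     0.1423     0.0813]
  [   0.0000     1.2500     0.0000]
  [   0.4878     0.0610     1.4634]
x = (I − A)⁻¹ d = adj(I−A)·d / det(I−A), with det(I−A) = 0.4920:
  x_1 = (0.5600·590 + 0.0700·220 + 0.0400·390) / 0.4920 = 361.40 / 0.4920 ≈ 734.55
  x_2 = (0.0000·590 + 0.6150·220 + 0.0000·390) / 0.4920 = 135.30 / 0.4920 = 275.00
  x_3 = (0.2400·590 + 0.0300·220 + 0.7200·390) / 0.4920 = 429.00 / 0.4920 ≈ 871.95

x_1 = 734.55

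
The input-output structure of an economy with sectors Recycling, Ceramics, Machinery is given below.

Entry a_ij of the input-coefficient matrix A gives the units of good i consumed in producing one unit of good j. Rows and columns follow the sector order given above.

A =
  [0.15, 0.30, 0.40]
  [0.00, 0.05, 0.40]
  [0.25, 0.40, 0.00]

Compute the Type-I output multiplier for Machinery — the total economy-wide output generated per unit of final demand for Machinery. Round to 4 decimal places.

m_M = 3.0146

I − A =
  [   0.85    -0.30    -0.40]
  [   0.00     0.95    -0.40]
  [  -0.25    -0.40     1.00]
Cofactors of I−A, C_ij = (−1)^(i+j)·(minor ij) (rows/columns in the sector order above):
  C_11 = (0.95)(1.00) − (-0.40)(-0.40) = 0.7900
  C_12 = −[(0.00)(1.00) − (-0.40)(-0.25)] = 0.1000
  C_13 = (0.00)(-0.40) − (0.95)(-0.25) = 0.2375
  C_21 = −[(-0.30)(1.00) − (-0.40)(-0.40)] = 0.4600
  C_22 = (0.85)(1.00) − (-0.40)(-0.25) = 0.7500
  C_23 = −[(0.85)(-0.40) − (-0.30)(-0.25)] = 0.4150
  C_31 = (-0.30)(-0.40) − (-0.40)(0.95) = 0.5000
  C_32 = −[(0.85)(-0.40) − (-0.40)(0.00)] = 0.3400
  C_33 = (0.85)(0.95) − (-0.30)(0.00) = 0.8075
det(I−A) = Σ_j (I−A)_1j·C_1j = (0.85)(0.7900) + (-0.30)(0.1000) + (-0.40)(0.2375) = 0.5465
adj(I−A) = Cᵀ =
  [ 0.7900   0.4600   0.5000]
  [ 0.1000   0.7500   0.3400]
  [ 0.2375   0.4150   0.8075]
(I − A)⁻¹ = adj(I−A) / det(I−A) ≈
  [   1.44556     0.84172     0.91491]
  [   0.18298     1.37237     0.62214]
  [   0.43458     0.75938     1.47758]
The output multiplier for sector j is the column-j sum of the Leontief inverse (I − A)⁻¹ = adj(I−A) / det(I−A).
Column M of adj(I−A): (0.5000, 0.3400, 0.8075); det(I−A) = 0.5465.
m_M = (0.5000 + 0.3400 + 0.8075) / 0.5465 = 1.6475 / 0.5465 ≈ 3.0146.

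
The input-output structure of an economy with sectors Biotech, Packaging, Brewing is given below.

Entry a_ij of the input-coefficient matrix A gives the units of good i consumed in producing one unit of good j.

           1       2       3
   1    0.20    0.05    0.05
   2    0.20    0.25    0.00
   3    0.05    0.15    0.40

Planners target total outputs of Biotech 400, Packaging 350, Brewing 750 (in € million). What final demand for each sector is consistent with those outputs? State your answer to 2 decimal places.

I − A =
  [   0.80    -0.05    -0.05]
  [  -0.20     0.75     0.00]
  [  -0.05    -0.15     0.60]
d = (I − A) x:
  d_1 = (+0.80)·400 + (-0.05)·350 + (-0.05)·750 = 265.00
  d_2 = (-0.20)·400 + (+0.75)·350 + (+0.00)·750 = 182.50
  d_3 = (-0.05)·400 + (-0.15)·350 + (+0.60)·750 = 377.50

d_1 = 265.00, d_2 = 182.50, d_3 = 377.50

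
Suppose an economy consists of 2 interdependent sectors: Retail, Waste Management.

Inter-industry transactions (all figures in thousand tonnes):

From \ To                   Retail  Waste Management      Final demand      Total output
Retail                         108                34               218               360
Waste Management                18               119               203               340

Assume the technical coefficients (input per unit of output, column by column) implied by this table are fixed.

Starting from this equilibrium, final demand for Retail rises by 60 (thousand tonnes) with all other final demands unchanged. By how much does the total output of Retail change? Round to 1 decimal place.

Δx_1 = 86.7

Technical coefficients a_ij = z_ij / X_j:
  a_11 = 108/360 = 0.30, a_21 = 18/360 = 0.05
  a_12 = 34/340 = 0.10, a_22 = 119/340 = 0.35
I − A =
  [   0.70    -0.10]
  [  -0.05     0.65]
det(I−A) = (0.70)(0.65) − (-0.10)(-0.05) = 0.4500
adj(I−A) = [[0.65, 0.10], [0.05, 0.70]]
(I − A)⁻¹ = adj(I−A) / det(I−A) ≈
  [   1.4444     0.2222]
  [   0.1111     1.5556]
Δx = (I − A)⁻¹ Δd with Δd having +60 in the Retail component and 0 elsewhere.
So Δx_1 = L_11 · (+60), where L_11 = adj(I−A)_11 / det(I−A) = 0.65 / 0.4500.
Δx_1 = 0.65 × (+60) / 0.4500 = 39.00 / 0.4500 ≈ 86.7.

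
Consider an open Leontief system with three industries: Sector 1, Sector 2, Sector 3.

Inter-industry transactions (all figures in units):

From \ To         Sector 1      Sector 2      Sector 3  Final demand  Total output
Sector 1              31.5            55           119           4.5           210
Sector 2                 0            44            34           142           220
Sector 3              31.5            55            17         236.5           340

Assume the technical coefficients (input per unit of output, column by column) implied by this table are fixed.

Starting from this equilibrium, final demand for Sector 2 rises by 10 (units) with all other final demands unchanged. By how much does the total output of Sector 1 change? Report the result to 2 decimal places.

Δx_1 = 5.61

Technical coefficients a_ij = z_ij / X_j:
  a_11 = 31.5/210 = 0.15, a_21 = 0/210 = 0.00, a_31 = 31.5/210 = 0.15
  a_12 = 55/220 = 0.25, a_22 = 44/220 = 0.20, a_32 = 55/220 = 0.25
  a_13 = 119/340 = 0.35, a_23 = 34/340 = 0.10, a_33 = 17/340 = 0.05
I − A =
  [   0.85    -0.25    -0.35]
  [   0.00     0.80    -0.10]
  [  -0.15    -0.25     0.95]
Cofactors of I−A, C_ij = (−1)^(i+j)·(minor ij) (rows/columns in the sector order above):
  C_11 = (0.80)(0.95) − (-0.10)(-0.25) = 0.7350
  C_12 = −[(0.00)(0.95) − (-0.10)(-0.15)] = 0.0150
  C_13 = (0.00)(-0.25) − (0.80)(-0.15) = 0.1200
  C_21 = −[(-0.25)(0.95) − (-0.35)(-0.25)] = 0.3250
  C_22 = (0.85)(0.95) − (-0.35)(-0.15) = 0.7550
  C_23 = −[(0.85)(-0.25) − (-0.25)(-0.15)] = 0.2500
  C_31 = (-0.25)(-0.10) − (-0.35)(0.80) = 0.3050
  C_32 = −[(0.85)(-0.10) − (-0.35)(0.00)] = 0.0850
  C_33 = (0.85)(0.80) − (-0.25)(0.00) = 0.6800
det(I−A) = Σ_j (I−A)_1j·C_1j = (0.85)(0.7350) + (-0.25)(0.0150) + (-0.35)(0.1200) = 0.5790
adj(I−A) = Cᵀ =
  [ 0.7350   0.3250   0.3050]
  [ 0.0150   0.7550   0.0850]
  [ 0.1200   0.2500   0.6800]
(I − A)⁻¹ = adj(I−A) / det(I−A) ≈
  [   1.2694     0.5613     0.5268]
  [   0.0259     1.3040     0.1468]
  [   0.2073     0.4318     1.1744]
Δx = (I − A)⁻¹ Δd with Δd having +10 in the Sector 2 component and 0 elsewhere.
So Δx_1 = L_12 · (+10), where L_12 = adj(I−A)_12 / det(I−A) = 0.3250 / 0.5790.
Δx_1 = 0.3250 × (+10) / 0.5790 = 3.25 / 0.5790 ≈ 5.61.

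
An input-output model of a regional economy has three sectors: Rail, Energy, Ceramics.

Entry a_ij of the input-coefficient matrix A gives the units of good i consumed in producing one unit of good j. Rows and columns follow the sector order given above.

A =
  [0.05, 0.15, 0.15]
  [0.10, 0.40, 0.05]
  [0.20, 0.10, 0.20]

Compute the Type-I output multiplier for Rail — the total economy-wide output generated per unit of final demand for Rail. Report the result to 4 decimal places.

m_1 = 1.6617

I − A =
  [   0.95    -0.15    -0.15]
  [  -0.10     0.60    -0.05]
  [  -0.20    -0.10     0.80]
Cofactors of I−A, C_ij = (−1)^(i+j)·(minor ij) (rows/columns in the sector order above):
  C_11 = (0.60)(0.80) − (-0.05)(-0.10) = 0.4750
  C_12 = −[(-0.10)(0.80) − (-0.05)(-0.20)] = 0.0900
  C_13 = (-0.10)(-0.10) − (0.60)(-0.20) = 0.1300
  C_21 = −[(-0.15)(0.80) − (-0.15)(-0.10)] = 0.1350
  C_22 = (0.95)(0.80) − (-0.15)(-0.20) = 0.7300
  C_23 = −[(0.95)(-0.10) − (-0.15)(-0.20)] = 0.1250
  C_31 = (-0.15)(-0.05) − (-0.15)(0.60) = 0.0975
  C_32 = −[(0.95)(-0.05) − (-0.15)(-0.10)] = 0.0625
  C_33 = (0.95)(0.60) − (-0.15)(-0.10) = 0.5550
det(I−A) = Σ_j (I−A)_1j·C_1j = (0.95)(0.4750) + (-0.15)(0.0900) + (-0.15)(0.1300) = 0.41825
adj(I−A) = Cᵀ =
  [ 0.4750   0.1350   0.0975]
  [ 0.0900   0.7300   0.0625]
  [ 0.1300   0.1250   0.5550]
(I − A)⁻¹ = adj(I−A) / det(I−A) ≈
  [   1.13568     0.32277     0.23311]
  [   0.21518     1.74537     0.14943]
  [   0.31082     0.29886     1.32696]
The output multiplier for sector j is the column-j sum of the Leontief inverse (I − A)⁻¹ = adj(I−A) / det(I−A).
Column 1 of adj(I−A): (0.4750, 0.0900, 0.1300); det(I−A) = 0.41825.
m_1 = (0.4750 + 0.0900 + 0.1300) / 0.41825 = 0.695 / 0.41825 ≈ 1.6617.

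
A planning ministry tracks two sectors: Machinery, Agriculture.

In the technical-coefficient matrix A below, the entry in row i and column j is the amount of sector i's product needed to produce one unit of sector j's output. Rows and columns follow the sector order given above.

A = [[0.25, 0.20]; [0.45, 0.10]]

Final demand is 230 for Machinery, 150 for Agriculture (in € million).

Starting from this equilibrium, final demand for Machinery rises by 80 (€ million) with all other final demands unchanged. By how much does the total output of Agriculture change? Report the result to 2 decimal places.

Δx_A = 61.54

I − A =
  [   0.75    -0.20]
  [  -0.45     0.90]
det(I−A) = (0.75)(0.90) − (-0.20)(-0.45) = 0.5850
adj(I−A) = [[0.90, 0.20], [0.45, 0.75]]
(I − A)⁻¹ = adj(I−A) / det(I−A) ≈
  [   1.5385     0.3419]
  [   0.7692     1.2821]
Δx = (I − A)⁻¹ Δd with Δd having +80 in the Machinery component and 0 elsewhere.
So Δx_A = L_AM · (+80), where L_AM = adj(I−A)_AM / det(I−A) = 0.45 / 0.5850.
Δx_A = 0.45 × (+80) / 0.5850 = 36.00 / 0.5850 ≈ 61.54.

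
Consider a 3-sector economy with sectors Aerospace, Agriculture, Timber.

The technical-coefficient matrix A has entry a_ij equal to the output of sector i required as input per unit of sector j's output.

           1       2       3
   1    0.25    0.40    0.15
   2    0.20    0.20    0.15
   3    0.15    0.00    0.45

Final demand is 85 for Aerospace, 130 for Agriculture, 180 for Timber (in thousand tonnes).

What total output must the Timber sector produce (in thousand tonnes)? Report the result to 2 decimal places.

I − A =
  [   0.75    -0.40    -0.15]
  [  -0.20     0.80    -0.15]
  [  -0.15     0.00     0.55]
Cofactors of I−A, C_ij = (−1)^(i+j)·(minor ij) (rows/columns in the sector order above):
  C_11 = (0.80)(0.55) − (-0.15)(0.00) = 0.4400
  C_12 = −[(-0.20)(0.55) − (-0.15)(-0.15)] = 0.1325
  C_13 = (-0.20)(0.00) − (0.80)(-0.15) = 0.1200
  C_21 = −[(-0.40)(0.55) − (-0.15)(0.00)] = 0.2200
  C_22 = (0.75)(0.55) − (-0.15)(-0.15) = 0.3900
  C_23 = −[(0.75)(0.00) − (-0.40)(-0.15)] = 0.0600
  C_31 = (-0.40)(-0.15) − (-0.15)(0.80) = 0.1800
  C_32 = −[(0.75)(-0.15) − (-0.15)(-0.20)] = 0.1425
  C_33 = (0.75)(0.80) − (-0.40)(-0.20) = 0.5200
det(I−A) = Σ_j (I−A)_1j·C_1j = (0.75)(0.4400) + (-0.40)(0.1325) + (-0.15)(0.1200) = 0.2590
adj(I−A) = Cᵀ =
  [ 0.4400   0.2200   0.1800]
  [ 0.1325   0.3900   0.1425]
  [ 0.1200   0.0600   0.5200]
(I − A)⁻¹ = adj(I−A) / det(I−A) ≈
  [   1.6988     0.8494     0.6950]
  [   0.5116     1.5058     0.5502]
  [   0.4633     0.2317     2.0077]
x = (I − A)⁻¹ d = adj(I−A)·d / det(I−A), with det(I−A) = 0.2590:
  x_1 = (0.4400·85 + 0.2200·130 + 0.1800·180) / 0.2590 = 98.40 / 0.2590 ≈ 379.92
  x_2 = (0.1325·85 + 0.3900·130 + 0.1425·180) / 0.2590 = 87.6125 / 0.2590 ≈ 338.27
  x_3 = (0.1200·85 + 0.0600·130 + 0.5200·180) / 0.2590 = 111.60 / 0.2590 ≈ 430.89

x_3 = 430.89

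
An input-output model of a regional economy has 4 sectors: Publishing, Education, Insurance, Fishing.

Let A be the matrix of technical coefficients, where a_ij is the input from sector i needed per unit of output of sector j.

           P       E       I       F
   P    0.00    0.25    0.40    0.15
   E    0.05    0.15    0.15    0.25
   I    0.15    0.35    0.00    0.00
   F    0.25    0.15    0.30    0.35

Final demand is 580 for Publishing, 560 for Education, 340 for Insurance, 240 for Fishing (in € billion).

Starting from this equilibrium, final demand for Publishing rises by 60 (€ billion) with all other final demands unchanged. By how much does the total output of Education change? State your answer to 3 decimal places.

I − A =
  [   1.00    -0.25    -0.40    -0.15]
  [  -0.05     0.85    -0.15    -0.25]
  [  -0.15    -0.35     1.00     0.00]
  [  -0.25    -0.15    -0.30     0.65]
Compute the cofactors C_ij = (−1)^(i+j)·(3×3 minor ij) of I−A; the adjugate is their transpose:
adj(I−A) = Cᵀ =
  [ 0.454625   0.291750   0.290750   0.217125]
  [ 0.120875   0.566750   0.207125   0.245875]
  [ 0.110500   0.242125   0.458250   0.118625]
  [ 0.253750   0.354750   0.371125   0.721375]
det(I−A) = Σ_j (I−A)_1j·C_1j = (1.00)(0.454625) + (-0.25)(0.120875) + (-0.40)(0.110500) + (-0.15)(0.253750) = 0.34214375
(I − A)⁻¹ = adj(I−A) / det(I−A) ≈
  [   1.3288     0.8527     0.8498     0.6346]
  [   0.3533     1.6565     0.6054     0.7186]
  [   0.3230     0.7077     1.3393     0.3467]
  [   0.7416     1.0368     1.0847     2.1084]
Δx = (I − A)⁻¹ Δd with Δd having +60 in the Publishing component and 0 elsewhere.
So Δx_E = L_EP · (+60), where L_EP = adj(I−A)_EP / det(I−A) = 0.120875 / 0.34214375.
Δx_E = 0.120875 × (+60) / 0.34214375 = 7.2525 / 0.34214375 ≈ 21.197.

Δx_E = 21.197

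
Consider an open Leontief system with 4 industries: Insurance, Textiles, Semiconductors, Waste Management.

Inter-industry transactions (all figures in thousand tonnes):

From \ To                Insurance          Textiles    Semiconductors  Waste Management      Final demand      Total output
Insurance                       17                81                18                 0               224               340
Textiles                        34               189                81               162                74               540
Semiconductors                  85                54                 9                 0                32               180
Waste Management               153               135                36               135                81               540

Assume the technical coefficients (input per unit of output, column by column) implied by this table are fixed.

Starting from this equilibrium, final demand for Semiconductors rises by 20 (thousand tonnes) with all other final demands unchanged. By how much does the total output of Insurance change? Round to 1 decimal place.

Δx_1 = 7.3

Technical coefficients a_ij = z_ij / X_j:
  a_11 = 17/340 = 0.05, a_21 = 34/340 = 0.10, a_31 = 85/340 = 0.25, a_41 = 153/340 = 0.45
  a_12 = 81/540 = 0.15, a_22 = 189/540 = 0.35, a_32 = 54/540 = 0.10, a_42 = 135/540 = 0.25
  a_13 = 18/180 = 0.10, a_23 = 81/180 = 0.45, a_33 = 9/180 = 0.05, a_43 = 36/180 = 0.20
  a_14 = 0/540 = 0.00, a_24 = 162/540 = 0.30, a_34 = 0/540 = 0.00, a_44 = 135/540 = 0.25
I − A =
  [   0.95    -0.15    -0.10     0.00]
  [  -0.10     0.65    -0.45    -0.30]
  [  -0.25    -0.10     0.95     0.00]
  [  -0.45    -0.25    -0.20     0.75]
Compute the cofactors C_ij = (−1)^(i+j)·(3×3 minor ij) of I−A; the adjugate is their transpose:
adj(I−A) = Cᵀ =
  [ 0.352125   0.114375   0.100875   0.045750]
  [ 0.298875   0.658125   0.398625   0.263250]
  [ 0.124125   0.099375   0.360375   0.039750]
  [ 0.344000   0.314500   0.289500   0.495500]
det(I−A) = Σ_j (I−A)_1j·C_1j = (0.95)(0.352125) + (-0.15)(0.298875) + (-0.10)(0.124125) + (0.00)(0.344000) = 0.277275
(I − A)⁻¹ = adj(I−A) / det(I−A) ≈
  [   1.2699     0.4125     0.3638     0.1650]
  [   1.0779     2.3735     1.4377     0.9494]
  [   0.4477     0.3584     1.2997     0.1434]
  [   1.2406     1.1343     1.0441     1.7870]
Δx = (I − A)⁻¹ Δd with Δd having +20 in the Semiconductors component and 0 elsewhere.
So Δx_1 = L_13 · (+20), where L_13 = adj(I−A)_13 / det(I−A) = 0.100875 / 0.277275.
Δx_1 = 0.100875 × (+20) / 0.277275 = 2.0175 / 0.277275 ≈ 7.3.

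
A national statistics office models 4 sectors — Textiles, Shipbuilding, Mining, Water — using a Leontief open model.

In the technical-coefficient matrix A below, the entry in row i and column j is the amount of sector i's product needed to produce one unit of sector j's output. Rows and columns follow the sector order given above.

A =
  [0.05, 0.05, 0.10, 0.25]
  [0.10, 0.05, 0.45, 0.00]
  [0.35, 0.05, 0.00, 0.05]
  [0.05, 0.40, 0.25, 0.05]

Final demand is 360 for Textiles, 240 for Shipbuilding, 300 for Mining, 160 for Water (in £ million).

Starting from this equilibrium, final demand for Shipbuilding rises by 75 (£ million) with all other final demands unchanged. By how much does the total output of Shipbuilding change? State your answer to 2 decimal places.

Δx_2 = 86.41

I − A =
  [   0.95    -0.05    -0.10    -0.25]
  [  -0.10     0.95    -0.45     0.00]
  [  -0.35    -0.05     1.00    -0.05]
  [  -0.05    -0.40    -0.25     0.95]
Compute the cofactors C_ij = (−1)^(i+j)·(3×3 minor ij) of I−A; the adjugate is their transpose:
adj(I−A) = Cᵀ =
  [ 0.86025   0.15675   0.21600   0.23775]
  [ 0.24450   0.82275   0.41625   0.08625]
  [ 0.32500   0.11525   0.83075   0.12925]
  [ 0.23375   0.38500   0.40525   0.83450]
det(I−A) = Σ_j (I−A)_1j·C_1j = (0.95)(0.86025) + (-0.05)(0.24450) + (-0.10)(0.32500) + (-0.25)(0.23375) = 0.714075
(I − A)⁻¹ = adj(I−A) / det(I−A) ≈
  [   1.2047     0.2195     0.3025     0.3329]
  [   0.3424     1.1522     0.5829     0.1208]
  [   0.4551     0.1614     1.1634     0.1810]
  [   0.3273     0.5392     0.5675     1.1686]
Δx = (I − A)⁻¹ Δd with Δd having +75 in the Shipbuilding component and 0 elsewhere.
So Δx_2 = L_22 · (+75), where L_22 = adj(I−A)_22 / det(I−A) = 0.82275 / 0.714075.
Δx_2 = 0.82275 × (+75) / 0.714075 = 61.70625 / 0.714075 ≈ 86.41.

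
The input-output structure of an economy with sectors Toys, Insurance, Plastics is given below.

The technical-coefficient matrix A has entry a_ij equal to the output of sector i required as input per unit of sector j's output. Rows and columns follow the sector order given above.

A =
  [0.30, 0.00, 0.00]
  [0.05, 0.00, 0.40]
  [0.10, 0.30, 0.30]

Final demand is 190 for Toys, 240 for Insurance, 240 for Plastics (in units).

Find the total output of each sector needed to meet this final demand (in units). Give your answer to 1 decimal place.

I − A =
  [   0.70     0.00     0.00]
  [  -0.05     1.00    -0.40]
  [  -0.10    -0.30     0.70]
Cofactors of I−A, C_ij = (−1)^(i+j)·(minor ij) (rows/columns in the sector order above):
  C_11 = (1.00)(0.70) − (-0.40)(-0.30) = 0.5800
  C_12 = −[(-0.05)(0.70) − (-0.40)(-0.10)] = 0.0750
  C_13 = (-0.05)(-0.30) − (1.00)(-0.10) = 0.1150
  C_21 = −[(0.00)(0.70) − (0.00)(-0.30)] = 0.0000
  C_22 = (0.70)(0.70) − (0.00)(-0.10) = 0.4900
  C_23 = −[(0.70)(-0.30) − (0.00)(-0.10)] = 0.2100
  C_31 = (0.00)(-0.40) − (0.00)(1.00) = 0.0000
  C_32 = −[(0.70)(-0.40) − (0.00)(-0.05)] = 0.2800
  C_33 = (0.70)(1.00) − (0.00)(-0.05) = 0.7000
det(I−A) = Σ_j (I−A)_1j·C_1j = (0.70)(0.5800) + (0.00)(0.0750) + (0.00)(0.1150) = 0.4060
adj(I−A) = Cᵀ =
  [ 0.5800   0.0000   0.0000]
  [ 0.0750   0.4900   0.2800]
  [ 0.1150   0.2100   0.7000]
(I − A)⁻¹ = adj(I−A) / det(I−A) ≈
  [   1.4286     0.0000     0.0000]
  [   0.1847     1.2069     0.6897]
  [   0.2833     0.5172     1.7241]
x = (I − A)⁻¹ d = adj(I−A)·d / det(I−A), with det(I−A) = 0.4060:
  x_T = (0.5800·190 + 0.0000·240 + 0.0000·240) / 0.4060 = 110.20 / 0.4060 ≈ 271.4
  x_I = (0.0750·190 + 0.4900·240 + 0.2800·240) / 0.4060 = 199.05 / 0.4060 ≈ 490.3
  x_P = (0.1150·190 + 0.2100·240 + 0.7000·240) / 0.4060 = 240.25 / 0.4060 ≈ 591.7

x_T = 271.4, x_I = 490.3, x_P = 591.7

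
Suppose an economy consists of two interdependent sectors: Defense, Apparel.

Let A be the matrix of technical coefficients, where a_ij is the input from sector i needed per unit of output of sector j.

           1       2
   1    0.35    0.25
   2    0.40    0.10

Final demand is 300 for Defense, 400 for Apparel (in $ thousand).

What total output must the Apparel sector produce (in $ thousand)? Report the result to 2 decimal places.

I − A =
  [   0.65    -0.25]
  [  -0.40     0.90]
det(I−A) = (0.65)(0.90) − (-0.25)(-0.40) = 0.4850
adj(I−A) = [[0.90, 0.25], [0.40, 0.65]]
(I − A)⁻¹ = adj(I−A) / det(I−A) ≈
  [   1.8557     0.5155]
  [   0.8247     1.3402]
x = (I − A)⁻¹ d = adj(I−A)·d / det(I−A), with det(I−A) = 0.4850:
  x_1 = (0.90·300 + 0.25·400) / 0.4850 = 370.00 / 0.4850 ≈ 762.89
  x_2 = (0.40·300 + 0.65·400) / 0.4850 = 380.00 / 0.4850 ≈ 783.51

x_2 = 783.51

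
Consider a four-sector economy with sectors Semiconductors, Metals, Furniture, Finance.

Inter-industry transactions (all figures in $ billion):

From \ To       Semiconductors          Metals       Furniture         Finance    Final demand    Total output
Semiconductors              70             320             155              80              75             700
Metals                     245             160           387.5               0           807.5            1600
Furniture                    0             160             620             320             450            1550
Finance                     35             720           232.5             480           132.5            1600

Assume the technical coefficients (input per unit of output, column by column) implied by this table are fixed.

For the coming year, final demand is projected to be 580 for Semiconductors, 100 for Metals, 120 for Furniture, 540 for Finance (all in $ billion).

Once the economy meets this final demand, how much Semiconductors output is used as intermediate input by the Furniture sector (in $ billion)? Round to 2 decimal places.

Technical coefficients a_ij = z_ij / X_j:
  a_11 = 70/700 = 0.10, a_21 = 245/700 = 0.35, a_31 = 0/700 = 0.00, a_41 = 35/700 = 0.05
  a_12 = 320/1600 = 0.20, a_22 = 160/1600 = 0.10, a_32 = 160/1600 = 0.10, a_42 = 720/1600 = 0.45
  a_13 = 155/1550 = 0.10, a_23 = 387.5/1550 = 0.25, a_33 = 620/1550 = 0.40, a_43 = 232.5/1550 = 0.15
  a_14 = 80/1600 = 0.05, a_24 = 0/1600 = 0.00, a_34 = 320/1600 = 0.20, a_44 = 480/1600 = 0.30
I − A =
  [   0.90    -0.20    -0.10    -0.05]
  [  -0.35     0.90    -0.25     0.00]
  [   0.00    -0.10     0.60    -0.20]
  [  -0.05    -0.45    -0.15     0.70]
Compute the cofactors C_ij = (−1)^(i+j)·(3×3 minor ij) of I−A; the adjugate is their transpose:
adj(I−A) = Cᵀ =
  [ 0.311000   0.108250   0.110375   0.053750]
  [ 0.139000   0.348500   0.184000   0.062500]
  [ 0.065000   0.145750   0.507875   0.149750]
  [ 0.125500   0.263000   0.235000   0.418000]
det(I−A) = Σ_j (I−A)_1j·C_1j = (0.90)(0.311000) + (-0.20)(0.139000) + (-0.10)(0.065000) + (-0.05)(0.125500) = 0.239325
(I − A)⁻¹ = adj(I−A) / det(I−A) ≈
  [   1.2995     0.4523     0.4612     0.2246]
  [   0.5808     1.4562     0.7688     0.2612]
  [   0.2716     0.6090     2.1221     0.6257]
  [   0.5244     1.0989     0.9819     1.7466]
First solve x = (I − A)⁻¹ d = adj(I−A)·d / det(I−A); in particular x_3 = (0.065000·580 + 0.145750·100 + 0.507875·120 + 0.149750·540) / 0.239325 = 194.085 / 0.239325 ≈ 810.9683.
Intermediate flow from 1 to 3: z_13 = a_13 · x_3 = 0.10 × 194.085 / 0.239325 = 19.4085 / 0.239325 ≈ 81.10.

z_13 = 81.10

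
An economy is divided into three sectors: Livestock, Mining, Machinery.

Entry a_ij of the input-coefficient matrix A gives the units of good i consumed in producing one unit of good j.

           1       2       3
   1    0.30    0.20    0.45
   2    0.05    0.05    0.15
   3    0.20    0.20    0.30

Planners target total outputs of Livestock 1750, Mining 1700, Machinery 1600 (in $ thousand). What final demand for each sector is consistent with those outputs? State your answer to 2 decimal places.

I − A =
  [   0.70    -0.20    -0.45]
  [  -0.05     0.95    -0.15]
  [  -0.20    -0.20     0.70]
d = (I − A) x:
  d_1 = (+0.70)·1750 + (-0.20)·1700 + (-0.45)·1600 = 165.00
  d_2 = (-0.05)·1750 + (+0.95)·1700 + (-0.15)·1600 = 1287.50
  d_3 = (-0.20)·1750 + (-0.20)·1700 + (+0.70)·1600 = 430.00

d_1 = 165.00, d_2 = 1287.50, d_3 = 430.00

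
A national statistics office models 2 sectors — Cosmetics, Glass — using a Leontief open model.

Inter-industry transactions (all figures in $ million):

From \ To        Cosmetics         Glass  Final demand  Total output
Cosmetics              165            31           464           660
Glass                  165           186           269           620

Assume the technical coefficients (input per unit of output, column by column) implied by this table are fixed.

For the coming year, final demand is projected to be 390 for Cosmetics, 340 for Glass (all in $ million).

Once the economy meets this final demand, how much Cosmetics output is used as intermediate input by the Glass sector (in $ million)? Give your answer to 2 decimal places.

Technical coefficients a_ij = z_ij / X_j:
  a_11 = 165/660 = 0.25, a_21 = 165/660 = 0.25
  a_12 = 31/620 = 0.05, a_22 = 186/620 = 0.30
I − A =
  [   0.75    -0.05]
  [  -0.25     0.70]
det(I−A) = (0.75)(0.70) − (-0.05)(-0.25) = 0.5125
adj(I−A) = [[0.70, 0.05], [0.25, 0.75]]
(I − A)⁻¹ = adj(I−A) / det(I−A) ≈
  [   1.3659     0.0976]
  [   0.4878     1.4634]
First solve x = (I − A)⁻¹ d = adj(I−A)·d / det(I−A); in particular x_2 = (0.25·390 + 0.75·340) / 0.5125 = 352.50 / 0.5125 ≈ 687.8049.
Intermediate flow from 1 to 2: z_12 = a_12 · x_2 = 0.05 × 352.50 / 0.5125 = 17.625 / 0.5125 ≈ 34.39.

z_12 = 34.39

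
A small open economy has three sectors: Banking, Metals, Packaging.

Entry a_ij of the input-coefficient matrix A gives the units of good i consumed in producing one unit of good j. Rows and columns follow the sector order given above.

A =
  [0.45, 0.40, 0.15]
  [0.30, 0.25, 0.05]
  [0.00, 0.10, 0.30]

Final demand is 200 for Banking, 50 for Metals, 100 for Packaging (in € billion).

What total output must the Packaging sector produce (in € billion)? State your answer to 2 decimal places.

I − A =
  [   0.55    -0.40    -0.15]
  [  -0.30     0.75    -0.05]
  [   0.00    -0.10     0.70]
Cofactors of I−A, C_ij = (−1)^(i+j)·(minor ij) (rows/columns in the sector order above):
  C_11 = (0.75)(0.70) − (-0.05)(-0.10) = 0.5200
  C_12 = −[(-0.30)(0.70) − (-0.05)(0.00)] = 0.2100
  C_13 = (-0.30)(-0.10) − (0.75)(0.00) = 0.0300
  C_21 = −[(-0.40)(0.70) − (-0.15)(-0.10)] = 0.2950
  C_22 = (0.55)(0.70) − (-0.15)(0.00) = 0.3850
  C_23 = −[(0.55)(-0.10) − (-0.40)(0.00)] = 0.0550
  C_31 = (-0.40)(-0.05) − (-0.15)(0.75) = 0.1325
  C_32 = −[(0.55)(-0.05) − (-0.15)(-0.30)] = 0.0725
  C_33 = (0.55)(0.75) − (-0.40)(-0.30) = 0.2925
det(I−A) = Σ_j (I−A)_1j·C_1j = (0.55)(0.5200) + (-0.40)(0.2100) + (-0.15)(0.0300) = 0.1975
adj(I−A) = Cᵀ =
  [ 0.5200   0.2950   0.1325]
  [ 0.2100   0.3850   0.0725]
  [ 0.0300   0.0550   0.2925]
(I − A)⁻¹ = adj(I−A) / det(I−A) ≈
  [   2.6329     1.4937     0.6709]
  [   1.0633     1.9494     0.3671]
  [   0.1519     0.2785     1.4810]
x = (I − A)⁻¹ d = adj(I−A)·d / det(I−A), with det(I−A) = 0.1975:
  x_1 = (0.5200·200 + 0.2950·50 + 0.1325·100) / 0.1975 = 132.00 / 0.1975 ≈ 668.35
  x_2 = (0.2100·200 + 0.3850·50 + 0.0725·100) / 0.1975 = 68.50 / 0.1975 ≈ 346.84
  x_3 = (0.0300·200 + 0.0550·50 + 0.2925·100) / 0.1975 = 38.00 / 0.1975 ≈ 192.41

x_3 = 192.41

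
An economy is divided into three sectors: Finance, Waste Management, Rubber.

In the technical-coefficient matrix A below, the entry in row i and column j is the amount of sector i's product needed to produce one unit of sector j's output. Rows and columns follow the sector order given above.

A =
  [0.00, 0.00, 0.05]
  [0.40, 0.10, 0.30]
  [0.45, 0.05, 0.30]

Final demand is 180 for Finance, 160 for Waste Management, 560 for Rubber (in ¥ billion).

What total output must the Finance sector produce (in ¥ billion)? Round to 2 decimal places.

x_F = 229.56

I − A =
  [   1.00     0.00    -0.05]
  [  -0.40     0.90    -0.30]
  [  -0.45    -0.05     0.70]
Cofactors of I−A, C_ij = (−1)^(i+j)·(minor ij) (rows/columns in the sector order above):
  C_11 = (0.90)(0.70) − (-0.30)(-0.05) = 0.6150
  C_12 = −[(-0.40)(0.70) − (-0.30)(-0.45)] = 0.4150
  C_13 = (-0.40)(-0.05) − (0.90)(-0.45) = 0.4250
  C_21 = −[(0.00)(0.70) − (-0.05)(-0.05)] = 0.0025
  C_22 = (1.00)(0.70) − (-0.05)(-0.45) = 0.6775
  C_23 = −[(1.00)(-0.05) − (0.00)(-0.45)] = 0.0500
  C_31 = (0.00)(-0.30) − (-0.05)(0.90) = 0.0450
  C_32 = −[(1.00)(-0.30) − (-0.05)(-0.40)] = 0.3200
  C_33 = (1.00)(0.90) − (0.00)(-0.40) = 0.9000
det(I−A) = Σ_j (I−A)_1j·C_1j = (1.00)(0.6150) + (0.00)(0.4150) + (-0.05)(0.4250) = 0.59375
adj(I−A) = Cᵀ =
  [ 0.6150   0.0025   0.0450]
  [ 0.4150   0.6775   0.3200]
  [ 0.4250   0.0500   0.9000]
(I − A)⁻¹ = adj(I−A) / det(I−A) ≈
  [   1.0358     0.0042     0.0758]
  [   0.6989     1.1411     0.5389]
  [   0.7158     0.0842     1.5158]
x = (I − A)⁻¹ d = adj(I−A)·d / det(I−A), with det(I−A) = 0.59375:
  x_F = (0.6150·180 + 0.0025·160 + 0.0450·560) / 0.59375 = 136.30 / 0.59375 ≈ 229.56
  x_W = (0.4150·180 + 0.6775·160 + 0.3200·560) / 0.59375 = 362.30 / 0.59375 ≈ 610.19
  x_R = (0.4250·180 + 0.0500·160 + 0.9000·560) / 0.59375 = 588.50 / 0.59375 ≈ 991.16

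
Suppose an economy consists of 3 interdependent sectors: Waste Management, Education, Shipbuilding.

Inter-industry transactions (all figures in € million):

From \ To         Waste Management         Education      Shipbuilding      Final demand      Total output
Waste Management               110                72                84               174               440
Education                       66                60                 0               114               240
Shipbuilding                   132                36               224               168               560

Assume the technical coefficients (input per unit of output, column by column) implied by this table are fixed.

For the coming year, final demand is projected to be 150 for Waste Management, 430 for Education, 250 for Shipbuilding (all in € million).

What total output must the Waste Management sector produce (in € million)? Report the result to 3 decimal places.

Technical coefficients a_ij = z_ij / X_j:
  a_WW = 110/440 = 0.25, a_EW = 66/440 = 0.15, a_SW = 132/440 = 0.30
  a_WE = 72/240 = 0.30, a_EE = 60/240 = 0.25, a_SE = 36/240 = 0.15
  a_WS = 84/560 = 0.15, a_ES = 0/560 = 0.00, a_SS = 224/560 = 0.40
I − A =
  [   0.75    -0.30    -0.15]
  [  -0.15     0.75     0.00]
  [  -0.30    -0.15     0.60]
Cofactors of I−A, C_ij = (−1)^(i+j)·(minor ij) (rows/columns in the sector order above):
  C_11 = (0.75)(0.60) − (0.00)(-0.15) = 0.4500
  C_12 = −[(-0.15)(0.60) − (0.00)(-0.30)] = 0.0900
  C_13 = (-0.15)(-0.15) − (0.75)(-0.30) = 0.2475
  C_21 = −[(-0.30)(0.60) − (-0.15)(-0.15)] = 0.2025
  C_22 = (0.75)(0.60) − (-0.15)(-0.30) = 0.4050
  C_23 = −[(0.75)(-0.15) − (-0.30)(-0.30)] = 0.2025
  C_31 = (-0.30)(0.00) − (-0.15)(0.75) = 0.1125
  C_32 = −[(0.75)(0.00) − (-0.15)(-0.15)] = 0.0225
  C_33 = (0.75)(0.75) − (-0.30)(-0.15) = 0.5175
det(I−A) = Σ_j (I−A)_1j·C_1j = (0.75)(0.4500) + (-0.30)(0.0900) + (-0.15)(0.2475) = 0.273375
adj(I−A) = Cᵀ =
  [ 0.4500   0.2025   0.1125]
  [ 0.0900   0.4050   0.0225]
  [ 0.2475   0.2025   0.5175]
(I − A)⁻¹ = adj(I−A) / det(I−A) ≈
  [   1.6461     0.7407     0.4115]
  [   0.3292     1.4815     0.0823]
  [   0.9053     0.7407     1.8930]
x = (I − A)⁻¹ d = adj(I−A)·d / det(I−A), with det(I−A) = 0.273375:
  x_W = (0.4500·150 + 0.2025·430 + 0.1125·250) / 0.273375 = 182.70 / 0.273375 ≈ 668.313
  x_E = (0.0900·150 + 0.4050·430 + 0.0225·250) / 0.273375 = 193.275 / 0.273375 ≈ 706.996
  x_S = (0.2475·150 + 0.2025·430 + 0.5175·250) / 0.273375 = 253.575 / 0.273375 ≈ 927.572

x_W = 668.313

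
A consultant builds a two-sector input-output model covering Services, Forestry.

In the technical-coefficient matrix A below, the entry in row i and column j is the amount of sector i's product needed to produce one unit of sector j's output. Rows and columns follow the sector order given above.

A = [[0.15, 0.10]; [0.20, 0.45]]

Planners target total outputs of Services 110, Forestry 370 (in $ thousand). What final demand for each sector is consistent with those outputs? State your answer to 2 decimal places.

I − A =
  [   0.85    -0.10]
  [  -0.20     0.55]
d = (I − A) x:
  d_1 = (+0.85)·110 + (-0.10)·370 = 56.50
  d_2 = (-0.20)·110 + (+0.55)·370 = 181.50

d_1 = 56.50, d_2 = 181.50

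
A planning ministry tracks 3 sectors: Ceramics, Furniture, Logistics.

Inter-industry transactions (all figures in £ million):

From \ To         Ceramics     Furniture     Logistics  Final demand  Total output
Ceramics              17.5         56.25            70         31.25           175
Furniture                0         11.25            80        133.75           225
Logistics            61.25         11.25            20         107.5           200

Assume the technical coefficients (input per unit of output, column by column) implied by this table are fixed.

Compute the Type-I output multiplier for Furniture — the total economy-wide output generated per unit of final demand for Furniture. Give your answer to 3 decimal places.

Technical coefficients a_ij = z_ij / X_j:
  a_11 = 17.5/175 = 0.10, a_21 = 0/175 = 0.00, a_31 = 61.25/175 = 0.35
  a_12 = 56.25/225 = 0.25, a_22 = 11.25/225 = 0.05, a_32 = 11.25/225 = 0.05
  a_13 = 70/200 = 0.35, a_23 = 80/200 = 0.40, a_33 = 20/200 = 0.10
I − A =
  [   0.90    -0.25    -0.35]
  [   0.00     0.95    -0.40]
  [  -0.35    -0.05     0.90]
Cofactors of I−A, C_ij = (−1)^(i+j)·(minor ij) (rows/columns in the sector order above):
  C_11 = (0.95)(0.90) − (-0.40)(-0.05) = 0.8350
  C_12 = −[(0.00)(0.90) − (-0.40)(-0.35)] = 0.1400
  C_13 = (0.00)(-0.05) − (0.95)(-0.35) = 0.3325
  C_21 = −[(-0.25)(0.90) − (-0.35)(-0.05)] = 0.2425
  C_22 = (0.90)(0.90) − (-0.35)(-0.35) = 0.6875
  C_23 = −[(0.90)(-0.05) − (-0.25)(-0.35)] = 0.1325
  C_31 = (-0.25)(-0.40) − (-0.35)(0.95) = 0.4325
  C_32 = −[(0.90)(-0.40) − (-0.35)(0.00)] = 0.3600
  C_33 = (0.90)(0.95) − (-0.25)(0.00) = 0.8550
det(I−A) = Σ_j (I−A)_1j·C_1j = (0.90)(0.8350) + (-0.25)(0.1400) + (-0.35)(0.3325) = 0.600125
adj(I−A) = Cᵀ =
  [ 0.8350   0.2425   0.4325]
  [ 0.1400   0.6875   0.3600]
  [ 0.3325   0.1325   0.8550]
(I − A)⁻¹ = adj(I−A) / det(I−A) ≈
  [   1.3914     0.4041     0.7207]
  [   0.2333     1.1456     0.5999]
  [   0.5541     0.2208     1.4247]
The output multiplier for sector j is the column-j sum of the Leontief inverse (I − A)⁻¹ = adj(I−A) / det(I−A).
Column 2 of adj(I−A): (0.2425, 0.6875, 0.1325); det(I−A) = 0.600125.
m_2 = (0.2425 + 0.6875 + 0.1325) / 0.600125 = 1.0625 / 0.600125 ≈ 1.770.

m_2 = 1.770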